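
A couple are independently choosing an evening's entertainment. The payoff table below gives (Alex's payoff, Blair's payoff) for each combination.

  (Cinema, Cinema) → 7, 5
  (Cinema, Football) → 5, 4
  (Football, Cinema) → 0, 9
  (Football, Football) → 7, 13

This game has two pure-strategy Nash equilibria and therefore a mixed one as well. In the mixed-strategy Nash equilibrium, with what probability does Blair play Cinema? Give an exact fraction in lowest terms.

2/9

Blair's mix q on Cinema must make Alex indifferent between Cinema and Football.
Alex's payoff from Cinema: 7q + 5(1−q). From Football: 0q + 7(1−q).
Set equal: 7q = 2(1−q) → q = 2/9.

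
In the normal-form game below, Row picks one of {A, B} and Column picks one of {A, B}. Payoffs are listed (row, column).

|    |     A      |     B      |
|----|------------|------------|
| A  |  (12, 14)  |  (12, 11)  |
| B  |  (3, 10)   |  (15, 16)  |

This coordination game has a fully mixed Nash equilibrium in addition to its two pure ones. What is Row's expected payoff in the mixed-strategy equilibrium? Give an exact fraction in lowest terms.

12

Column mixes with probability q on A, chosen so Row is indifferent: 12q + 12(1−q) = 3q + 15(1−q) gives q = 1/4.
Row's expected payoff (from either row, since indifferent) is 12·1/4 + 12·3/4 = 12.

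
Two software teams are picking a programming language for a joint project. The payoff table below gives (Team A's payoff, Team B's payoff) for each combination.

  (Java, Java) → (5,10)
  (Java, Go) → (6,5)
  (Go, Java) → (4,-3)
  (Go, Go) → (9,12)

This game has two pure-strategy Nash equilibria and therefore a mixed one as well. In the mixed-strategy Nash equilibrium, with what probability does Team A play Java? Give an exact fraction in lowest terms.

Team A's mix p on Java must make Team B indifferent between Java and Go.
Team B's payoff from Java: 10p + (-3)(1−p). From Go: 5p + 12(1−p).
Set equal: 5p = 15(1−p) → p = 15/20 = 3/4.

3/4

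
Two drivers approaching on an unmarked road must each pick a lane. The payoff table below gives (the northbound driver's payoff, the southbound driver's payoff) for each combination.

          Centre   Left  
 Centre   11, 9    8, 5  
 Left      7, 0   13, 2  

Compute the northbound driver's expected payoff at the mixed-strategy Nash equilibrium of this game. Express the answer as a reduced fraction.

29/3

The southbound driver mixes with probability q on Centre, chosen so the northbound driver is indifferent: 11q + 8(1−q) = 7q + 13(1−q) gives q = 5/9.
The northbound driver's expected payoff (from either row, since indifferent) is 11·5/9 + 8·4/9 = 29/3.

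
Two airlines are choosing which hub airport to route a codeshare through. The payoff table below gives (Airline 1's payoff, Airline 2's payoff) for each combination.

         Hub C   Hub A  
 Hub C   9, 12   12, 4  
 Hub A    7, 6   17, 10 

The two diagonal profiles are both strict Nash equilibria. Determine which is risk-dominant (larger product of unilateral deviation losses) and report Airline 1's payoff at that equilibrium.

At both Hub C: Airline 1 loses 9 − 7 = 2 by deviating; Airline 2 loses 12 − 4 = 8. Product = 2·8 = 16.
At both Hub A: Airline 1 loses 17 − 12 = 5 by deviating; Airline 2 loses 10 − 6 = 4. Product = 5·4 = 20.
20 > 16, so both Hub A is risk-dominant. Airline 1's payoff there is 17.

17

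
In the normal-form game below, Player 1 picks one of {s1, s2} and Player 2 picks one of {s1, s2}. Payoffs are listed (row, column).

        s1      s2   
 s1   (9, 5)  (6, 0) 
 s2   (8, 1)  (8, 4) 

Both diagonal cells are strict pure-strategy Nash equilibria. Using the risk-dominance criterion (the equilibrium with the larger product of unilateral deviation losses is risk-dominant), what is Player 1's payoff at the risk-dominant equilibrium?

At both s1: Player 1 loses 9 − 8 = 1 by deviating; Player 2 loses 5 − 0 = 5. Product = 1·5 = 5.
At both s2: Player 1 loses 8 − 6 = 2 by deviating; Player 2 loses 4 − 1 = 3. Product = 2·3 = 6.
6 > 5, so both s2 is risk-dominant. Player 1's payoff there is 8.

8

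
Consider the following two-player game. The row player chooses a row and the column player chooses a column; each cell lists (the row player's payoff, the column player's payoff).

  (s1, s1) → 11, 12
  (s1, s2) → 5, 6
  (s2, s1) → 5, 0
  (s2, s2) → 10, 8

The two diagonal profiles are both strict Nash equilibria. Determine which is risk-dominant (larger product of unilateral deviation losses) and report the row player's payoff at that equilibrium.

10

At both s1: the row player loses 11 − 5 = 6 by deviating; the column player loses 12 − 6 = 6. Product = 6·6 = 36.
At both s2: the row player loses 10 − 5 = 5 by deviating; the column player loses 8 − 0 = 8. Product = 5·8 = 40.
40 > 36, so both s2 is risk-dominant. The row player's payoff there is 10.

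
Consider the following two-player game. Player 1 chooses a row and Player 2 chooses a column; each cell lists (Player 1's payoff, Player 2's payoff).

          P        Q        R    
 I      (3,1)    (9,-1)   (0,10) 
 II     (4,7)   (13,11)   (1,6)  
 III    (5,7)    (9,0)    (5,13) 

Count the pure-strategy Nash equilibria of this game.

2

(II, Q): Player 1 gets 13 (best alternative 9); Player 2 gets 11 (best alternative 7). Neither deviates — NE.
(III, R): Player 1 gets 5 (best alternative 1); Player 2 gets 13 (best alternative 7). Neither deviates — NE.
(I, P) is not a NE: Player 1 would switch to III (5 > 3).
No other cell survives both best-response checks, so there are 2 pure NE.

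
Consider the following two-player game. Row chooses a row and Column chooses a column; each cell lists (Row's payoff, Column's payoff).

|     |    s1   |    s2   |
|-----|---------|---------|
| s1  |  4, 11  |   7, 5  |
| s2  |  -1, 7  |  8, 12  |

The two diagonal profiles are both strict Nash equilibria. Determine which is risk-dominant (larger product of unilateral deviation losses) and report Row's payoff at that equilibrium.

4

At both s1: Row loses 4 − (-1) = 5 by deviating; Column loses 11 − 5 = 6. Product = 5·6 = 30.
At both s2: Row loses 8 − 7 = 1 by deviating; Column loses 12 − 7 = 5. Product = 1·5 = 5.
30 > 5, so both s1 is risk-dominant. Row's payoff there is 4.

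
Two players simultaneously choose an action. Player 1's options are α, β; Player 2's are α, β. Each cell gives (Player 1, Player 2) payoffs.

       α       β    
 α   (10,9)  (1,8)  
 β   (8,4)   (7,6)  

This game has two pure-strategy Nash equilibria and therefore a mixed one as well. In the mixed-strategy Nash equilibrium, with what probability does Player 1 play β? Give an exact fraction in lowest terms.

Player 1's mix p on α must make Player 2 indifferent between α and β.
Player 2's payoff from α: 9p + 4(1−p). From β: 8p + 6(1−p).
Set equal: 1p = 2(1−p) → p = 2/3.
Probability on β is 1 − 2/3 = 1/3.

1/3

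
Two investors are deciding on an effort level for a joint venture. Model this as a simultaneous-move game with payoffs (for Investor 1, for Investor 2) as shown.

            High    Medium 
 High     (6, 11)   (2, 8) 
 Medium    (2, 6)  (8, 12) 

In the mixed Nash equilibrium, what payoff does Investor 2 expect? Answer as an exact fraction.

Investor 1 mixes with probability p on High, chosen so Investor 2 is indifferent: 11p + 6(1−p) = 8p + 12(1−p) gives p = 2/3.
Investor 2's expected payoff is 11·2/3 + 6·1/3 = 28/3.

28/3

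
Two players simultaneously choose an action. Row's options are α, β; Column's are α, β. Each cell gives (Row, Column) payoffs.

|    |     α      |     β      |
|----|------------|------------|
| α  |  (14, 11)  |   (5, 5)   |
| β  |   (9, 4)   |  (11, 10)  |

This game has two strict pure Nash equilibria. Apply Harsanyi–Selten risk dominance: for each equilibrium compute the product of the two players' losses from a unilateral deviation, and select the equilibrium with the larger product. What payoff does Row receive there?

At both α: Row loses 14 − 9 = 5 by deviating; Column loses 11 − 5 = 6. Product = 5·6 = 30.
At both β: Row loses 11 − 5 = 6 by deviating; Column loses 10 − 4 = 6. Product = 6·6 = 36.
36 > 30, so both β is risk-dominant. Row's payoff there is 11.

11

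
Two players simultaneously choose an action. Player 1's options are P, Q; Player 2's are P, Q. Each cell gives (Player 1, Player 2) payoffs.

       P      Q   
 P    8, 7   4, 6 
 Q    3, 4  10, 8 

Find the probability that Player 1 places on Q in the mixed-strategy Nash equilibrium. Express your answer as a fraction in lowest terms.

Player 1's mix p on P must make Player 2 indifferent between P and Q.
Player 2's payoff from P: 7p + 4(1−p). From Q: 6p + 8(1−p).
Set equal: 1p = 4(1−p) → p = 4/5.
Probability on Q is 1 − 4/5 = 1/5.

1/5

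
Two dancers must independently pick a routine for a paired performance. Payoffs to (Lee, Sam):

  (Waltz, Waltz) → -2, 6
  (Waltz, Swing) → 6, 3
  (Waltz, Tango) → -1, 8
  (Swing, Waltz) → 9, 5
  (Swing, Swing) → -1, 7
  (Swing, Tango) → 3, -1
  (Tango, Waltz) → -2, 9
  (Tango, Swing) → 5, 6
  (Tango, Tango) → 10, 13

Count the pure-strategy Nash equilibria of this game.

Both Tango: Lee gets 10 (best alternative 3); Sam gets 13 (best alternative 9). Neither deviates — NE.
Both Waltz is not a NE: Lee would switch to Swing (9 > -2).
No other cell survives both best-response checks, so there is 1 pure NE.

1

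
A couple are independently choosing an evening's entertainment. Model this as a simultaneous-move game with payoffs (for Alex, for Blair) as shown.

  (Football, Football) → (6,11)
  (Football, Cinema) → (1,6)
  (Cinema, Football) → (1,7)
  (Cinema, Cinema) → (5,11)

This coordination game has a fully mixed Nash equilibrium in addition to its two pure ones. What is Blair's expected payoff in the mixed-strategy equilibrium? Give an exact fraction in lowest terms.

Alex mixes with probability p on Football, chosen so Blair is indifferent: 11p + 7(1−p) = 6p + 11(1−p) gives p = 4/9.
Blair's expected payoff is 11·4/9 + 7·5/9 = 79/9.

79/9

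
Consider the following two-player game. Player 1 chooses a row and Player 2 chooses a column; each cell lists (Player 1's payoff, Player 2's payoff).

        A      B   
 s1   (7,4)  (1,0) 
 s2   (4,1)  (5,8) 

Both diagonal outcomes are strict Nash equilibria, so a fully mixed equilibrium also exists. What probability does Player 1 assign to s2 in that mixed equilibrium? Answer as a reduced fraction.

4/11

Player 1's mix p on s1 must make Player 2 indifferent between A and B.
Player 2's payoff from A: 4p + 1(1−p). From B: 0p + 8(1−p).
Set equal: 4p = 7(1−p) → p = 7/11.
Probability on s2 is 1 − 7/11 = 4/11.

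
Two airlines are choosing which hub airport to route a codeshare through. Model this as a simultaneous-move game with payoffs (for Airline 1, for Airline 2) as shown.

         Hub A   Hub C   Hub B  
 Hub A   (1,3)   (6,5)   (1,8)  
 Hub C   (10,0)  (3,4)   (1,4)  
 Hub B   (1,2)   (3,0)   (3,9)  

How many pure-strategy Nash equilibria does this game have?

Both Hub B: Airline 1 gets 3 (best alternative 1); Airline 2 gets 9 (best alternative 2). Neither deviates — NE.
Both Hub C is not a NE: Airline 1 would switch to Hub A (6 > 3).
No other cell survives both best-response checks, so there is 1 pure NE.

1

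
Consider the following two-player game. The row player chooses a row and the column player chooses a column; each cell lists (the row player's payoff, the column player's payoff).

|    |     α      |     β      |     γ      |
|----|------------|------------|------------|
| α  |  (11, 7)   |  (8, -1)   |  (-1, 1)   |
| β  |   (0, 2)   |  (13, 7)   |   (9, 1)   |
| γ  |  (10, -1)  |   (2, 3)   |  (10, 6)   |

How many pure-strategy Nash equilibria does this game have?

3

Both α: the row player gets 11 (best alternative 10); the column player gets 7 (best alternative 1). Neither deviates — NE.
Both β: the row player gets 13 (best alternative 8); the column player gets 7 (best alternative 2). Neither deviates — NE.
Both γ: the row player gets 10 (best alternative 9); the column player gets 6 (best alternative 3). Neither deviates — NE.
(α, γ) is not a NE: the row player would switch to γ (10 > -1).
No other cell survives both best-response checks, so there are 3 pure NE.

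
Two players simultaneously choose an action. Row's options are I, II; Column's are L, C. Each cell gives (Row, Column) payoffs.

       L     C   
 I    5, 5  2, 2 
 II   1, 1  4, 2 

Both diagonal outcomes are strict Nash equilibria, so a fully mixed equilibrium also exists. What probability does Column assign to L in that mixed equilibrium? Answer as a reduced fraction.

1/3

Column's mix q on L must make Row indifferent between I and II.
Row's payoff from I: 5q + 2(1−q). From II: 1q + 4(1−q).
Set equal: 4q = 2(1−q) → q = 2/6 = 1/3.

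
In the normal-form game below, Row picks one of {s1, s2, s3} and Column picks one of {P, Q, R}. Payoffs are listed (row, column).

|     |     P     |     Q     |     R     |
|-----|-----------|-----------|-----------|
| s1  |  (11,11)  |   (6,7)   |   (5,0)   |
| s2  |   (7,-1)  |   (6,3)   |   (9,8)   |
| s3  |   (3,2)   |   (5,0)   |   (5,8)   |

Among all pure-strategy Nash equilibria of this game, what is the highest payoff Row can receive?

11

(s1, P) is a pure NE (Row: 11 ≥ 7; Column: 11 ≥ 7). Row gets 11.
(s2, R) is a pure NE (Row: 9 ≥ 5; Column: 8 ≥ 3). Row gets 9.
Every other cell has a profitable deviation for at least one player. Highest of {11, 9} is 11.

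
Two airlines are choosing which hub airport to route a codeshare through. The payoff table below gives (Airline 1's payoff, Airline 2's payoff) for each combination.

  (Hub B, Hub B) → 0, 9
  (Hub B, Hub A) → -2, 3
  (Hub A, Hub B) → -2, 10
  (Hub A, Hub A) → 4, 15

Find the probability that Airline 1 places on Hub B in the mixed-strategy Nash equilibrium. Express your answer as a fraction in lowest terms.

Airline 1's mix p on Hub B must make Airline 2 indifferent between Hub B and Hub A.
Airline 2's payoff from Hub B: 9p + 10(1−p). From Hub A: 3p + 15(1−p).
Set equal: 6p = 5(1−p) → p = 5/11.

5/11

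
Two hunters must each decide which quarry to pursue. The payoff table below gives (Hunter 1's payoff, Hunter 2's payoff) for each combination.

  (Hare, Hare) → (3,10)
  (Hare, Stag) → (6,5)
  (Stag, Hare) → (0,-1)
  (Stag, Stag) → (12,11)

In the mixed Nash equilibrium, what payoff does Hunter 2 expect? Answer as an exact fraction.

Hunter 1 mixes with probability p on Hare, chosen so Hunter 2 is indifferent: 10p + (-1)(1−p) = 5p + 11(1−p) gives p = 12/17.
Hunter 2's expected payoff is 10·12/17 + (-1)·5/17 = 115/17.

115/17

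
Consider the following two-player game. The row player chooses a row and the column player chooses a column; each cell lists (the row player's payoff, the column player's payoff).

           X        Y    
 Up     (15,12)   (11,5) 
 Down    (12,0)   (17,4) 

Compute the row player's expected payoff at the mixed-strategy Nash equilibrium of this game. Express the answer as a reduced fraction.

41/3

The column player mixes with probability q on X, chosen so the row player is indifferent: 15q + 11(1−q) = 12q + 17(1−q) gives q = 2/3.
The row player's expected payoff (from either row, since indifferent) is 15·2/3 + 11·1/3 = 41/3.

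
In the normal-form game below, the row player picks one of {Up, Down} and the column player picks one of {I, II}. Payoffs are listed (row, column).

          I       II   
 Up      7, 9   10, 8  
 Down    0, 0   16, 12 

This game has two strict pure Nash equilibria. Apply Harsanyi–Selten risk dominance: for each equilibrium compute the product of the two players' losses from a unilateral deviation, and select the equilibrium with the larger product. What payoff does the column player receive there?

At (Up, I): the row player loses 7 − 0 = 7 by deviating; the column player loses 9 − 8 = 1. Product = 7·1 = 7.
At (Down, II): the row player loses 16 − 10 = 6 by deviating; the column player loses 12 − 0 = 12. Product = 6·12 = 72.
72 > 7, so (Down, II) is risk-dominant. The column player's payoff there is 12.

12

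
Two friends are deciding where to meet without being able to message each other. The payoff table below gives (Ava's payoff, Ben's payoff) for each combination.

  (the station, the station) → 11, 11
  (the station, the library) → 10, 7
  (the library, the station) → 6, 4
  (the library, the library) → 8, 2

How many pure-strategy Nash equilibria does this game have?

Both the station: Ava gets 11 (best alternative 6); Ben gets 11 (best alternative 7). Neither deviates — NE.
Both the library is not a NE: Ava would switch to the station (10 > 8).
No other cell survives both best-response checks, so there is 1 pure NE.

1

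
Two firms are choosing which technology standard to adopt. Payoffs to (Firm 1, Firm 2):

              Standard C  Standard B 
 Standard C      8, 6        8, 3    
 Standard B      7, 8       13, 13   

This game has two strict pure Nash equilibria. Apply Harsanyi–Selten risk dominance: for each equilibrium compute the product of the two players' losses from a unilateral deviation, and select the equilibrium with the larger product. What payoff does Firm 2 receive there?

At both Standard C: Firm 1 loses 8 − 7 = 1 by deviating; Firm 2 loses 6 − 3 = 3. Product = 1·3 = 3.
At both Standard B: Firm 1 loses 13 − 8 = 5 by deviating; Firm 2 loses 13 − 8 = 5. Product = 5·5 = 25.
25 > 3, so both Standard B is risk-dominant. Firm 2's payoff there is 13.

13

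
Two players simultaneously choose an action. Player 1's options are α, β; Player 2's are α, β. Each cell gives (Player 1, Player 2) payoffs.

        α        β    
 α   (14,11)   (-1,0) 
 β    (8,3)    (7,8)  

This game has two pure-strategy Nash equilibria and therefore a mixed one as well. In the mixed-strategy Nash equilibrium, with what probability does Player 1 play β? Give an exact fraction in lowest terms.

Player 1's mix p on α must make Player 2 indifferent between α and β.
Player 2's payoff from α: 11p + 3(1−p). From β: 0p + 8(1−p).
Set equal: 11p = 5(1−p) → p = 5/16.
Probability on β is 1 − 5/16 = 11/16.

11/16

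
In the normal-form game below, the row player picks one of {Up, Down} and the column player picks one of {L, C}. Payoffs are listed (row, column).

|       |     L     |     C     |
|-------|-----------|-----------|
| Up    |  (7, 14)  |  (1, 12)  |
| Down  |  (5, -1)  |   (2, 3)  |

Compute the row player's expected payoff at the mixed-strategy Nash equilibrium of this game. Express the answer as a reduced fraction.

3

The column player mixes with probability q on L, chosen so the row player is indifferent: 7q + 1(1−q) = 5q + 2(1−q) gives q = 1/3.
The row player's expected payoff (from either row, since indifferent) is 7·1/3 + 1·2/3 = 3.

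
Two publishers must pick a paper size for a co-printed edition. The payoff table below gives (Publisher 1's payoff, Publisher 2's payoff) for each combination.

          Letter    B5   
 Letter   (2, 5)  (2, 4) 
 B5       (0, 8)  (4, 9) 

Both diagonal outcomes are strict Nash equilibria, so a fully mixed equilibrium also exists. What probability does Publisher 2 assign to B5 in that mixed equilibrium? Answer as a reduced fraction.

Publisher 2's mix q on Letter must make Publisher 1 indifferent between Letter and B5.
Publisher 1's payoff from Letter: 2q + 2(1−q). From B5: 0q + 4(1−q).
Set equal: 2q = 2(1−q) → q = 2/4 = 1/2.
Probability on B5 is 1 − 1/2 = 1/2.

1/2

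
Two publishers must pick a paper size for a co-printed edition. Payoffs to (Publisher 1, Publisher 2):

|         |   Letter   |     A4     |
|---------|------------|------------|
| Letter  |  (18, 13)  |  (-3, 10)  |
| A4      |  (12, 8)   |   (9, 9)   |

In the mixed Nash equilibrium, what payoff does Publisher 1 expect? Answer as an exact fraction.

Publisher 2 mixes with probability q on Letter, chosen so Publisher 1 is indifferent: 18q + (-3)(1−q) = 12q + 9(1−q) gives q = 2/3.
Publisher 1's expected payoff (from either row, since indifferent) is 18·2/3 + (-3)·1/3 = 11.

11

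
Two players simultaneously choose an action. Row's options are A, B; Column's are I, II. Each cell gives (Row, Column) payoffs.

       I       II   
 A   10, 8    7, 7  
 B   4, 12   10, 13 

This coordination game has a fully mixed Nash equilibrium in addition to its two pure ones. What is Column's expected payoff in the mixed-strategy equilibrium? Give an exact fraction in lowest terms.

Row mixes with probability p on A, chosen so Column is indifferent: 8p + 12(1−p) = 7p + 13(1−p) gives p = 1/2.
Column's expected payoff is 8·1/2 + 12·1/2 = 10.

10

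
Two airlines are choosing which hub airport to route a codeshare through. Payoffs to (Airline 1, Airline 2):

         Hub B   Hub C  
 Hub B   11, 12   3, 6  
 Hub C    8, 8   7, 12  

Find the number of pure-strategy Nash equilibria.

Both Hub B: Airline 1 gets 11 (best alternative 8); Airline 2 gets 12 (best alternative 6). Neither deviates — NE.
Both Hub C: Airline 1 gets 7 (best alternative 3); Airline 2 gets 12 (best alternative 8). Neither deviates — NE.
(Hub B, Hub C) is not a NE: Airline 1 would switch to Hub C (7 > 3).
No other cell survives both best-response checks, so there are 2 pure NE.

2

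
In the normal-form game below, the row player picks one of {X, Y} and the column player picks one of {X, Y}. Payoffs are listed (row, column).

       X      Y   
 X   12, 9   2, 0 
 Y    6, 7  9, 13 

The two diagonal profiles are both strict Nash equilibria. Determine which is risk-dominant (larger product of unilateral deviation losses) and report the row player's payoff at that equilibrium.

12

At both X: the row player loses 12 − 6 = 6 by deviating; the column player loses 9 − 0 = 9. Product = 6·9 = 54.
At both Y: the row player loses 9 − 2 = 7 by deviating; the column player loses 13 − 7 = 6. Product = 7·6 = 42.
54 > 42, so both X is risk-dominant. The row player's payoff there is 12.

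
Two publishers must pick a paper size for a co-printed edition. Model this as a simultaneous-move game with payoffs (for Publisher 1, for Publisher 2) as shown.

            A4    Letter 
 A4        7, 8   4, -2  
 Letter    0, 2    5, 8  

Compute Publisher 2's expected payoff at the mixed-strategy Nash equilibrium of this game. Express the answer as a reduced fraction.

17/4

Publisher 1 mixes with probability p on A4, chosen so Publisher 2 is indifferent: 8p + 2(1−p) = (-2)p + 8(1−p) gives p = 3/8.
Publisher 2's expected payoff is 8·3/8 + 2·5/8 = 17/4.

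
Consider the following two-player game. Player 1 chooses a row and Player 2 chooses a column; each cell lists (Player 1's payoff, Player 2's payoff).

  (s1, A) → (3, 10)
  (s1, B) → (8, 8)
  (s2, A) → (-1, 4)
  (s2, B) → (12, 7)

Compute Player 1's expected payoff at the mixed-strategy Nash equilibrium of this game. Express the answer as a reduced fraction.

11/2

Player 2 mixes with probability q on A, chosen so Player 1 is indifferent: 3q + 8(1−q) = (-1)q + 12(1−q) gives q = 1/2.
Player 1's expected payoff (from either row, since indifferent) is 3·1/2 + 8·1/2 = 11/2.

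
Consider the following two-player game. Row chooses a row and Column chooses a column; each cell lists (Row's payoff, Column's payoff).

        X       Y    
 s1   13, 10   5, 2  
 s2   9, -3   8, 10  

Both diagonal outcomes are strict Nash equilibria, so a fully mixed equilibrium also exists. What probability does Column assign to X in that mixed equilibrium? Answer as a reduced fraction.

3/7

Column's mix q on X must make Row indifferent between s1 and s2.
Row's payoff from s1: 13q + 5(1−q). From s2: 9q + 8(1−q).
Set equal: 4q = 3(1−q) → q = 3/7.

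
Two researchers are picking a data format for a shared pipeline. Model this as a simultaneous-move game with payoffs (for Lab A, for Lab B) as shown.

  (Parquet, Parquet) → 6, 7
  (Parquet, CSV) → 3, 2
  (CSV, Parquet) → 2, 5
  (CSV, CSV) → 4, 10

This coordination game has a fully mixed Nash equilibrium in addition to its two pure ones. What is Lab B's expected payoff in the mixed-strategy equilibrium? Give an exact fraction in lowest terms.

Lab A mixes with probability p on Parquet, chosen so Lab B is indifferent: 7p + 5(1−p) = 2p + 10(1−p) gives p = 1/2.
Lab B's expected payoff is 7·1/2 + 5·1/2 = 6.

6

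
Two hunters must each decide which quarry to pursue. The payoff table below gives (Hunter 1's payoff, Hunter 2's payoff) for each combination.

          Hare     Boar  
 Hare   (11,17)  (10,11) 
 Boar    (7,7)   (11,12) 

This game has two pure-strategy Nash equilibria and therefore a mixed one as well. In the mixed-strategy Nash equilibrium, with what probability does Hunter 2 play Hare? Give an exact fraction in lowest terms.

Hunter 2's mix q on Hare must make Hunter 1 indifferent between Hare and Boar.
Hunter 1's payoff from Hare: 11q + 10(1−q). From Boar: 7q + 11(1−q).
Set equal: 4q = 1(1−q) → q = 1/5.

1/5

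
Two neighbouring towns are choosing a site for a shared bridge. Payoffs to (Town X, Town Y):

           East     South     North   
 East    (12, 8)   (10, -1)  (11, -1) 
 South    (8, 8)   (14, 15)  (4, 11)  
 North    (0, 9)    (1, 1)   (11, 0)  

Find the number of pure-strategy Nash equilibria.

Both East: Town X gets 12 (best alternative 8); Town Y gets 8 (best alternative -1). Neither deviates — NE.
Both South: Town X gets 14 (best alternative 10); Town Y gets 15 (best alternative 11). Neither deviates — NE.
Both North is not a NE: Town Y would switch to East (9 > 0).
No other cell survives both best-response checks, so there are 2 pure NE.

2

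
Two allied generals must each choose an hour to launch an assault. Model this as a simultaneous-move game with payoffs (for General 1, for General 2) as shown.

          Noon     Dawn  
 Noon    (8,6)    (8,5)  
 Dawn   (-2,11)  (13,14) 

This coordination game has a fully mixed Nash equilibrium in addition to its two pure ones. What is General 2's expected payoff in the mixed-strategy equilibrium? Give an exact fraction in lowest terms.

General 1 mixes with probability p on Noon, chosen so General 2 is indifferent: 6p + 11(1−p) = 5p + 14(1−p) gives p = 3/4.
General 2's expected payoff is 6·3/4 + 11·1/4 = 29/4.

29/4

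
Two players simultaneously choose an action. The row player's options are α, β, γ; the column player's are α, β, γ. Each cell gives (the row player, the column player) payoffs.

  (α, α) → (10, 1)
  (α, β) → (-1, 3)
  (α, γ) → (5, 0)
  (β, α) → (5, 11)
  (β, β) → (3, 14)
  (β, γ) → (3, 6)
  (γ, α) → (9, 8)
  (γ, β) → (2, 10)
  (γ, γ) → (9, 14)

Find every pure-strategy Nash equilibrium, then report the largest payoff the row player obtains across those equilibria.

9

Both β is a pure NE (the row player: 3 ≥ 2; the column player: 14 ≥ 11). The row player gets 3.
Both γ is a pure NE (the row player: 9 ≥ 5; the column player: 14 ≥ 10). The row player gets 9.
Every other cell has a profitable deviation for at least one player. Highest of {3, 9} is 9.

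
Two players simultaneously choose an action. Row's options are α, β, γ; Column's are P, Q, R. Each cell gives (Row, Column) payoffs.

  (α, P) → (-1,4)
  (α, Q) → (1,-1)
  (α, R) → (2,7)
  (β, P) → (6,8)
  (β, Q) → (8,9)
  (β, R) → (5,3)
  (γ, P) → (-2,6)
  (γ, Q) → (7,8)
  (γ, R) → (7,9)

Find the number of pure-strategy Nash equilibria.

2

(β, Q): Row gets 8 (best alternative 7); Column gets 9 (best alternative 8). Neither deviates — NE.
(γ, R): Row gets 7 (best alternative 5); Column gets 9 (best alternative 8). Neither deviates — NE.
(α, P) is not a NE: Row would switch to β (6 > -1).
No other cell survives both best-response checks, so there are 2 pure NE.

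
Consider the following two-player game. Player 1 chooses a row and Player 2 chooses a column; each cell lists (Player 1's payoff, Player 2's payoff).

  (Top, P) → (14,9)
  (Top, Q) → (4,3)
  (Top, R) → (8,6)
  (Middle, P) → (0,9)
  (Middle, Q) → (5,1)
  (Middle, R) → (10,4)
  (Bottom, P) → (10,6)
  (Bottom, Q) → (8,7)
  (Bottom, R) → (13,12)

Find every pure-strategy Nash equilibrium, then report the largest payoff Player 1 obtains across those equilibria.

(Top, P) is a pure NE (Player 1: 14 ≥ 10; Player 2: 9 ≥ 6). Player 1 gets 14.
(Bottom, R) is a pure NE (Player 1: 13 ≥ 10; Player 2: 12 ≥ 7). Player 1 gets 13.
Every other cell has a profitable deviation for at least one player. Highest of {14, 13} is 14.

14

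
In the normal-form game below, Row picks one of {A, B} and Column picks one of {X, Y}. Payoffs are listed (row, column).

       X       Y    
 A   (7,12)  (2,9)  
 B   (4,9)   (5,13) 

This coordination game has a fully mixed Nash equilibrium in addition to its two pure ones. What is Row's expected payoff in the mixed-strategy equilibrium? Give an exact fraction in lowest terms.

Column mixes with probability q on X, chosen so Row is indifferent: 7q + 2(1−q) = 4q + 5(1−q) gives q = 1/2.
Row's expected payoff (from either row, since indifferent) is 7·1/2 + 2·1/2 = 9/2.

9/2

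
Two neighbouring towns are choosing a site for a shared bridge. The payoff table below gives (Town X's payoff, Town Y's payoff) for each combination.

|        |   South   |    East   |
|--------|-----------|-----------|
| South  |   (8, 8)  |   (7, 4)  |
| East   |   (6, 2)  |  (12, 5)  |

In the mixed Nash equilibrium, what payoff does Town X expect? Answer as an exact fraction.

Town Y mixes with probability q on South, chosen so Town X is indifferent: 8q + 7(1−q) = 6q + 12(1−q) gives q = 5/7.
Town X's expected payoff (from either row, since indifferent) is 8·5/7 + 7·2/7 = 54/7.

54/7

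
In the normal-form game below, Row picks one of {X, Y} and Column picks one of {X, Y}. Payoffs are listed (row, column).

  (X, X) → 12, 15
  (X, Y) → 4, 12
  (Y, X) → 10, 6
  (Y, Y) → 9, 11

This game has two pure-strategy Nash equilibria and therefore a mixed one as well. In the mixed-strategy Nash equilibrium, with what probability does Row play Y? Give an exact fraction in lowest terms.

Row's mix p on X must make Column indifferent between X and Y.
Column's payoff from X: 15p + 6(1−p). From Y: 12p + 11(1−p).
Set equal: 3p = 5(1−p) → p = 5/8.
Probability on Y is 1 − 5/8 = 3/8.

3/8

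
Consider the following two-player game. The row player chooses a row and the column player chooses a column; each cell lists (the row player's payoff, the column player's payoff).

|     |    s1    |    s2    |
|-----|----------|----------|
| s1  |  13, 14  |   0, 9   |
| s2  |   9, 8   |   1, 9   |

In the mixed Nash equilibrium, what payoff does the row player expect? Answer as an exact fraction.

13/5

The column player mixes with probability q on s1, chosen so the row player is indifferent: 13q + 0(1−q) = 9q + 1(1−q) gives q = 1/5.
The row player's expected payoff (from either row, since indifferent) is 13·1/5 + 0·4/5 = 13/5.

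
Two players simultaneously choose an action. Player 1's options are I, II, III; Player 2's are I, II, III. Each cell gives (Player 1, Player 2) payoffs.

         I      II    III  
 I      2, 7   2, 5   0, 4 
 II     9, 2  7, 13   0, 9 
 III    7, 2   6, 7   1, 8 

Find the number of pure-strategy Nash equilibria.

2

Both II: Player 1 gets 7 (best alternative 6); Player 2 gets 13 (best alternative 9). Neither deviates — NE.
Both III: Player 1 gets 1 (best alternative 0); Player 2 gets 8 (best alternative 7). Neither deviates — NE.
Both I is not a NE: Player 1 would switch to II (9 > 2).
No other cell survives both best-response checks, so there are 2 pure NE.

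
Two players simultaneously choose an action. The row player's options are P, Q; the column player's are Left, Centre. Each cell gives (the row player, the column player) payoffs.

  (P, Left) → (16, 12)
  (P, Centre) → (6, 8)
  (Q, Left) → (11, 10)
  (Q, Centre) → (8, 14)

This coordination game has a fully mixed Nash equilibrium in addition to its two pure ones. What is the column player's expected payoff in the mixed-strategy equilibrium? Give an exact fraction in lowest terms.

The row player mixes with probability p on P, chosen so the column player is indifferent: 12p + 10(1−p) = 8p + 14(1−p) gives p = 1/2.
The column player's expected payoff is 12·1/2 + 10·1/2 = 11.

11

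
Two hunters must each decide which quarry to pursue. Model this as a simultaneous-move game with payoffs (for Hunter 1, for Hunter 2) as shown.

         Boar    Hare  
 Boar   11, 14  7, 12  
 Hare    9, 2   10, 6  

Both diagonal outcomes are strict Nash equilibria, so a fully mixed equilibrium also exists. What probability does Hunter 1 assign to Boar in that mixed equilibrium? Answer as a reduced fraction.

Hunter 1's mix p on Boar must make Hunter 2 indifferent between Boar and Hare.
Hunter 2's payoff from Boar: 14p + 2(1−p). From Hare: 12p + 6(1−p).
Set equal: 2p = 4(1−p) → p = 4/6 = 2/3.

2/3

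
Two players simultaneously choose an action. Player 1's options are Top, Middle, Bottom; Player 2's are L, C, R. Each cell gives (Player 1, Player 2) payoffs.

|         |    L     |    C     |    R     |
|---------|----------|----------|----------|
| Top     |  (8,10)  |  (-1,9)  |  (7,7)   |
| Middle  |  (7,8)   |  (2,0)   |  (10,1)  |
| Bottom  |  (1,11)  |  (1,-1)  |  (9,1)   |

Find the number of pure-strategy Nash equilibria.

(Top, L): Player 1 gets 8 (best alternative 7); Player 2 gets 10 (best alternative 9). Neither deviates — NE.
(Middle, C) is not a NE: Player 2 would switch to L (8 > 0).
No other cell survives both best-response checks, so there is 1 pure NE.

1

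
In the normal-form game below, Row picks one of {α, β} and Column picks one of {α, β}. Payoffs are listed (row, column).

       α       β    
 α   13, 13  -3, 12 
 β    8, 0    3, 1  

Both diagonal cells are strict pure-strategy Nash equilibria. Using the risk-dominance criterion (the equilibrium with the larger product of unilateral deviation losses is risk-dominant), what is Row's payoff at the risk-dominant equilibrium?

At both α: Row loses 13 − 8 = 5 by deviating; Column loses 13 − 12 = 1. Product = 5·1 = 5.
At both β: Row loses 3 − (-3) = 6 by deviating; Column loses 1 − 0 = 1. Product = 6·1 = 6.
6 > 5, so both β is risk-dominant. Row's payoff there is 3.

3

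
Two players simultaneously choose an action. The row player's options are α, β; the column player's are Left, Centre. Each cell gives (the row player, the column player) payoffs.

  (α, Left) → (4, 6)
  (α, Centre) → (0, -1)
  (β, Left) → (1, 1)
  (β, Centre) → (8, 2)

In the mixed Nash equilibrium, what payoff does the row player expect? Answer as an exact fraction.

32/11

The column player mixes with probability q on Left, chosen so the row player is indifferent: 4q + 0(1−q) = 1q + 8(1−q) gives q = 8/11.
The row player's expected payoff (from either row, since indifferent) is 4·8/11 + 0·3/11 = 32/11.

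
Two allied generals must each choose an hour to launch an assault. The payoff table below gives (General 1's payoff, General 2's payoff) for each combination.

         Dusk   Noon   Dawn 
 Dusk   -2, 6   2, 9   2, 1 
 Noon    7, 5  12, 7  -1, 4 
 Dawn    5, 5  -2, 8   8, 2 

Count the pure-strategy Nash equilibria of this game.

Both Noon: General 1 gets 12 (best alternative 2); General 2 gets 7 (best alternative 5). Neither deviates — NE.
Both Dawn is not a NE: General 2 would switch to Noon (8 > 2).
No other cell survives both best-response checks, so there is 1 pure NE.

1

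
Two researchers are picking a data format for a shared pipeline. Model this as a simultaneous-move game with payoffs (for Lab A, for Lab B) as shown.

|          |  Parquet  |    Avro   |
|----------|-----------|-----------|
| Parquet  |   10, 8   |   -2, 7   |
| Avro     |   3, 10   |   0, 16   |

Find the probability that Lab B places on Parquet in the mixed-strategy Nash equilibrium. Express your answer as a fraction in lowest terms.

2/9

Lab B's mix q on Parquet must make Lab A indifferent between Parquet and Avro.
Lab A's payoff from Parquet: 10q + (-2)(1−q). From Avro: 3q + 0(1−q).
Set equal: 7q = 2(1−q) → q = 2/9.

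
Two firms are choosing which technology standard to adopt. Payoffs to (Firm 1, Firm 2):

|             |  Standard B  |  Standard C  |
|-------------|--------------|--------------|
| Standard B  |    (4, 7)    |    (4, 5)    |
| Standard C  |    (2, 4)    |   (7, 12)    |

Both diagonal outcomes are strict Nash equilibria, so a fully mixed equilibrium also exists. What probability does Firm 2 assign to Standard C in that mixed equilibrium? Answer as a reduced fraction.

2/5

Firm 2's mix q on Standard B must make Firm 1 indifferent between Standard B and Standard C.
Firm 1's payoff from Standard B: 4q + 4(1−q). From Standard C: 2q + 7(1−q).
Set equal: 2q = 3(1−q) → q = 3/5.
Probability on Standard C is 1 − 3/5 = 2/5.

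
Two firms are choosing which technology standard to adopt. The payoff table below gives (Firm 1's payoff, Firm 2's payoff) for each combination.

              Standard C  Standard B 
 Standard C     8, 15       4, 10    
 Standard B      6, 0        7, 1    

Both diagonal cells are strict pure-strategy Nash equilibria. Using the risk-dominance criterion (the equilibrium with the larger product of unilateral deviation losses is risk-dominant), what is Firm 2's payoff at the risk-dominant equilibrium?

15

At both Standard C: Firm 1 loses 8 − 6 = 2 by deviating; Firm 2 loses 15 − 10 = 5. Product = 2·5 = 10.
At both Standard B: Firm 1 loses 7 − 4 = 3 by deviating; Firm 2 loses 1 − 0 = 1. Product = 3·1 = 3.
10 > 3, so both Standard C is risk-dominant. Firm 2's payoff there is 15.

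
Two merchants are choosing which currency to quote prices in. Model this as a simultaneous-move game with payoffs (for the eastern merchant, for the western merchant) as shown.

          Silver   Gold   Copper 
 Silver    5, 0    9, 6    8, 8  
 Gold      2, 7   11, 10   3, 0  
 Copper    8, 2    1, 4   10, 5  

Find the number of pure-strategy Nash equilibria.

Both Gold: the eastern merchant gets 11 (best alternative 9); the western merchant gets 10 (best alternative 7). Neither deviates — NE.
Both Copper: the eastern merchant gets 10 (best alternative 8); the western merchant gets 5 (best alternative 4). Neither deviates — NE.
Both Silver is not a NE: the eastern merchant would switch to Copper (8 > 5).
No other cell survives both best-response checks, so there are 2 pure NE.

2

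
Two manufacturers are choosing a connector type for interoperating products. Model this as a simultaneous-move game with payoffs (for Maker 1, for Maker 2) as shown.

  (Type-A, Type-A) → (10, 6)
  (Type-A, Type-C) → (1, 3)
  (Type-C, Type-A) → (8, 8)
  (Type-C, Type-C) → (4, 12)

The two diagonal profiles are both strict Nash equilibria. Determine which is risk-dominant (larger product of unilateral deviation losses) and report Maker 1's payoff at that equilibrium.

4

At both Type-A: Maker 1 loses 10 − 8 = 2 by deviating; Maker 2 loses 6 − 3 = 3. Product = 2·3 = 6.
At both Type-C: Maker 1 loses 4 − 1 = 3 by deviating; Maker 2 loses 12 − 8 = 4. Product = 3·4 = 12.
12 > 6, so both Type-C is risk-dominant. Maker 1's payoff there is 4.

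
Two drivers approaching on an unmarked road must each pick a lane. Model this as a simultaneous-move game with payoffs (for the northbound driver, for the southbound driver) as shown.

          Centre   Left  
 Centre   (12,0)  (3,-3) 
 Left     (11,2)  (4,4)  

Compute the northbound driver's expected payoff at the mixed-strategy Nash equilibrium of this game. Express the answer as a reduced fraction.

15/2

The southbound driver mixes with probability q on Centre, chosen so the northbound driver is indifferent: 12q + 3(1−q) = 11q + 4(1−q) gives q = 1/2.
The northbound driver's expected payoff (from either row, since indifferent) is 12·1/2 + 3·1/2 = 15/2.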